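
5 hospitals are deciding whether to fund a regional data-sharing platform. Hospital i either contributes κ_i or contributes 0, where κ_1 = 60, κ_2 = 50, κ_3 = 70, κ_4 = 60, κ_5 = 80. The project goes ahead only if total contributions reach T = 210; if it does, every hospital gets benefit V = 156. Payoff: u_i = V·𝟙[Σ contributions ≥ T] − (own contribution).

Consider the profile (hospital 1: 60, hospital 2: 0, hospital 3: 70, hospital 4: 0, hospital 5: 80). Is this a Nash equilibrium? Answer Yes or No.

Yes

Total = 210 ≥ 210: provided.
Hospital 1 (pledges 60, payoff 96): dropping to 0 → total 150, payoff 0. No gain.
Hospital 2 (pledges 0, payoff 156): pledging 50 → total 260, payoff 106. No gain.
Hospital 3 (pledges 70, payoff 86): dropping to 0 → total 140, payoff 0. No gain.
Hospital 4 (pledges 0, payoff 156): pledging 60 → total 270, payoff 96. No gain.
Hospital 5 (pledges 80, payoff 76): dropping to 0 → total 130, payoff 0. No gain.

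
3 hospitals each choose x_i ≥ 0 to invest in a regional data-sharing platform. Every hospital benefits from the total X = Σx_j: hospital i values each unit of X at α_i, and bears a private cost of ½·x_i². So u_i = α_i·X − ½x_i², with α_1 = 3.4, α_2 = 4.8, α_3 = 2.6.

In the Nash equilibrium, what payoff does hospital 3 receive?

Hospital i's FOC: ∂u_i/∂x_i = α_i − x_i = 0, so x_i* = α_i.
NE contributions = (3.4, 4.8, 2.6); X = 10.8.
u_3 = α_3·X − ½·(x_3)² = 2.6·10.8 − ½·2.6² = 24.7.

24.7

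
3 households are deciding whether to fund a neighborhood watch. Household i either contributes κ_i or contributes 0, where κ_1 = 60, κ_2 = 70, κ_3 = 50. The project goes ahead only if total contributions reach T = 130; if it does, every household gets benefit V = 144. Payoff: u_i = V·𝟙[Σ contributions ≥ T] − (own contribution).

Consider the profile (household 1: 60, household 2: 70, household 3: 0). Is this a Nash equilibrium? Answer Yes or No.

Yes

Total = 130 ≥ 130: provided.
Household 1 (pledges 60, payoff 84): dropping to 0 → total 70, payoff 0. No gain.
Household 2 (pledges 70, payoff 74): dropping to 0 → total 60, payoff 0. No gain.
Household 3 (pledges 0, payoff 144): pledging 50 → total 180, payoff 94. No gain.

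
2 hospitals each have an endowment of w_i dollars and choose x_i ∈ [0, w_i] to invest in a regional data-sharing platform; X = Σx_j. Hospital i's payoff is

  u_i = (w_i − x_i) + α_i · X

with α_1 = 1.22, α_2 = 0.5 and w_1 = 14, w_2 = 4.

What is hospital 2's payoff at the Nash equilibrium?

11

∂u_i/∂x_i = α_i − 1, so hospital i contributes w_i if α_i > 1, else 0.
α_i > 1 for i ∈ {1}; NE contributions (14, 0), X = 14.
u_2 = (4 − 0) + 0.5·14 = 11.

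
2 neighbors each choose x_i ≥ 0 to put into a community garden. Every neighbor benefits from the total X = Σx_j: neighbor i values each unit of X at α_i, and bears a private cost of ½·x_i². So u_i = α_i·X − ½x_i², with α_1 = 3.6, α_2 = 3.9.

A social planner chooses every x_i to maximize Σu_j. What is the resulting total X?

15

Planner FOC: ∂(Σu_j)/∂x_i = (Σα_j) − x_i = 0, so x_i^SO = Σα_j = 7.5 for every i; X^SO = 15.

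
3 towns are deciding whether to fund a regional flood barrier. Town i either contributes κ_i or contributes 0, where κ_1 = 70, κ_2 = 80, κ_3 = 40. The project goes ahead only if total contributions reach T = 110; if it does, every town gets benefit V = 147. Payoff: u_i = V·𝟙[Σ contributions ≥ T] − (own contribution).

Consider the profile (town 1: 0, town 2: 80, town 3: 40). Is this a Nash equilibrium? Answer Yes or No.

Total = 120 ≥ 110: provided.
Town 1 (pledges 0, payoff 147): pledging 70 → total 190, payoff 77. No gain.
Town 2 (pledges 80, payoff 67): dropping to 0 → total 40, payoff 0. No gain.
Town 3 (pledges 40, payoff 107): dropping to 0 → total 80, payoff 0. No gain.

Yes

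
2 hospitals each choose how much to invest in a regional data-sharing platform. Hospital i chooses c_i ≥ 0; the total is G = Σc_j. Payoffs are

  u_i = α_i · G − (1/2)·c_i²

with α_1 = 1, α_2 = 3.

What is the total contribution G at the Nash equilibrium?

Hospital i's FOC: ∂u_i/∂c_i = α_i − c_i = 0, so c_i* = α_i.
NE contributions = (1, 3); G = 4.

4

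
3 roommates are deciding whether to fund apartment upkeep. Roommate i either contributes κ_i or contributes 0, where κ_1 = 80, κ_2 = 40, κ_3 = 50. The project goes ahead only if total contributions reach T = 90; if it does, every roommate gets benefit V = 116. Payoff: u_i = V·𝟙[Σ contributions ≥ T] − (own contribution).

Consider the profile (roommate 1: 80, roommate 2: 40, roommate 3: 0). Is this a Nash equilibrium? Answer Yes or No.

Yes

Total = 120 ≥ 90: provided.
Roommate 1 (pledges 80, payoff 36): dropping to 0 → total 40, payoff 0. No gain.
Roommate 2 (pledges 40, payoff 76): dropping to 0 → total 80, payoff 0. No gain.
Roommate 3 (pledges 0, payoff 116): pledging 50 → total 170, payoff 66. No gain.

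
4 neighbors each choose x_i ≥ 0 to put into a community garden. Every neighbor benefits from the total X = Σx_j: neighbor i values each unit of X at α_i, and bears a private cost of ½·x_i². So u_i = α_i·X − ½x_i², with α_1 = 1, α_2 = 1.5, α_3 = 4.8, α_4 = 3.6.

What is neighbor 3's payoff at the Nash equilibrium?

Neighbor i's FOC: ∂u_i/∂x_i = α_i − x_i = 0, so x_i* = α_i.
NE contributions = (1, 1.5, 4.8, 3.6); X = 10.9.
u_3 = α_3·X − ½·(x_3)² = 4.8·10.9 − ½·4.8² = 40.8.

40.8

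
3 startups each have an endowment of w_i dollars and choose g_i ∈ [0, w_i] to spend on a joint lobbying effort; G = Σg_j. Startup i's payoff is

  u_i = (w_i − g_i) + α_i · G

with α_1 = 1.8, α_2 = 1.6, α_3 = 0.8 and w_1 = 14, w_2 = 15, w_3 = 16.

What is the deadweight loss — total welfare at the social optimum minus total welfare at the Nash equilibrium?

51.2

∂u_i/∂g_i = α_i − 1, so startup i contributes w_i if α_i > 1, else 0.
α_i > 1 for i ∈ {1, 2}; NE contributions (14, 15, 0), G = 29.
W^NE = Σw_i − G^NE + (Σα_i)·G^NE = 45 + 3.2·29 = 137.8.
Planner: ∂(Σu_j)/∂g_i = Σα_j − 1 = 3.2 > 0, so everyone contributes w_i; G^SO = 45, W^SO = 45 + 3.2·45 = 189.
Deadweight loss = 51.2.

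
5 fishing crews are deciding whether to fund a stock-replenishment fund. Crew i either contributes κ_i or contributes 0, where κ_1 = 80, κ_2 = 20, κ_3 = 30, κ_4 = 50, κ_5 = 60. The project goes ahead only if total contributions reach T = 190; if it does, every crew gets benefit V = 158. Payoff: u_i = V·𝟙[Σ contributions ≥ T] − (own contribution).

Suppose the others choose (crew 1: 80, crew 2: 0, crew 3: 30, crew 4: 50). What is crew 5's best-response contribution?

60

Others' total = 160. Contributing 60 brings total to 220 ≥ 190: gain V − κ_5 = 98.
Best response: 60.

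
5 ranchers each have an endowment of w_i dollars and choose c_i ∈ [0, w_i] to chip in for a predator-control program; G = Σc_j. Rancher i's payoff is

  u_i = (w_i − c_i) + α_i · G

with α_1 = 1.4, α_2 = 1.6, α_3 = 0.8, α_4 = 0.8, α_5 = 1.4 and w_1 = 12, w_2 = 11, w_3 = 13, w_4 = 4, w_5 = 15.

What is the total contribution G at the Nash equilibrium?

∂u_i/∂c_i = α_i − 1, so rancher i contributes w_i if α_i > 1, else 0.
α_i > 1 for i ∈ {1, 2, 5}; NE contributions (12, 11, 0, 0, 15), G = 38.

38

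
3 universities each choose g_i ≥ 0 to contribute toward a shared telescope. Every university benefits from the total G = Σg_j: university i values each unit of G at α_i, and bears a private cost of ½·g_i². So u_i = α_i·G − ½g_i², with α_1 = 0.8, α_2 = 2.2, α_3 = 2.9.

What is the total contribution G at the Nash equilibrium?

5.9

University i's FOC: ∂u_i/∂g_i = α_i − g_i = 0, so g_i* = α_i.
NE contributions = (0.8, 2.2, 2.9); G = 5.9.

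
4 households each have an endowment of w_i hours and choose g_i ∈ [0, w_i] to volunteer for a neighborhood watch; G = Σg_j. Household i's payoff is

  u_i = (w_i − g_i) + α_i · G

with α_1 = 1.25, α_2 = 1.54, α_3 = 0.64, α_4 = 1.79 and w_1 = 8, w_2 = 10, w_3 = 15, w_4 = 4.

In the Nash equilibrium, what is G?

∂u_i/∂g_i = α_i − 1, so household i contributes w_i if α_i > 1, else 0.
α_i > 1 for i ∈ {1, 2, 4}; NE contributions (8, 10, 0, 4), G = 22.

22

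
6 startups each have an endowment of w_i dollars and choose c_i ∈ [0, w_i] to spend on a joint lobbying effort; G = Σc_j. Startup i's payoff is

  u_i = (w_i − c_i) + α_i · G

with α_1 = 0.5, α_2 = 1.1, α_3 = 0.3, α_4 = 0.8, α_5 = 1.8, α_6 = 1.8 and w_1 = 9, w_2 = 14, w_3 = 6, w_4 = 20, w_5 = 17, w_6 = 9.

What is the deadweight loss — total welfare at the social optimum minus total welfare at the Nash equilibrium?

185.5

∂u_i/∂c_i = α_i − 1, so startup i contributes w_i if α_i > 1, else 0.
α_i > 1 for i ∈ {2, 5, 6}; NE contributions (0, 14, 0, 0, 17, 9), G = 40.
W^NE = Σw_i − G^NE + (Σα_i)·G^NE = 75 + 5.3·40 = 287.
Planner: ∂(Σu_j)/∂c_i = Σα_j − 1 = 5.3 > 0, so everyone contributes w_i; G^SO = 75, W^SO = 75 + 5.3·75 = 472.5.
Deadweight loss = 185.5.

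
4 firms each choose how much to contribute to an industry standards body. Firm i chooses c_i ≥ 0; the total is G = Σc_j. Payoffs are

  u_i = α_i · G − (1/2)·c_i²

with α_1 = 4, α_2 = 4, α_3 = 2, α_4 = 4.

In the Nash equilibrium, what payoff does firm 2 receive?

48

Firm i's FOC: ∂u_i/∂c_i = α_i − c_i = 0, so c_i* = α_i.
NE contributions = (4, 4, 2, 4); G = 14.
u_2 = α_2·G − ½·(c_2)² = 4·14 − ½·4² = 48.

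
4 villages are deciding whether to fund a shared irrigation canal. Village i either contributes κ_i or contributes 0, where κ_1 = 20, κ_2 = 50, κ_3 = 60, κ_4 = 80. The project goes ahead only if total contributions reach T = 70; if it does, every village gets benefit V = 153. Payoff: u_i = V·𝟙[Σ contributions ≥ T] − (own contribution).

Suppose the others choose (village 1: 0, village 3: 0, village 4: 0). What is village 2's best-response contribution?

0

Others' total = 0. Even contributing 50 gives 50 < 70: no benefit either way.
Best response: 0.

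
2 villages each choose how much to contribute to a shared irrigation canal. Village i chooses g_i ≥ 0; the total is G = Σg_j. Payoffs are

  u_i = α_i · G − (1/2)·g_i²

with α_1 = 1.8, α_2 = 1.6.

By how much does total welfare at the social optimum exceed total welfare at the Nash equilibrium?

2.9

Village i's FOC: ∂u_i/∂g_i = α_i − g_i = 0, so g_i* = α_i.
NE contributions = (1.8, 1.6); G = 3.4.
W^NE = (Σα)·G − ½Σα_i² = 3.4² − ½·5.8 = 8.66.
Planner sets g_i = Σα_j = 3.4 for every i, so G^SO = 2·3.4 = 6.8.
W^SO = (Σα)·G^SO − ½·2·(Σα)² = (2/2)·3.4² = 11.56.
Deadweight loss = W^SO − W^NE = 2.9.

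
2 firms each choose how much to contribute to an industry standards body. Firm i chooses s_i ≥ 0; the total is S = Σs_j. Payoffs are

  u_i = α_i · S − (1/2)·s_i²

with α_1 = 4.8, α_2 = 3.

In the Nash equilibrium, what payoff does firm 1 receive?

25.92

Firm i's FOC: ∂u_i/∂s_i = α_i − s_i = 0, so s_i* = α_i.
NE contributions = (4.8, 3); S = 7.8.
u_1 = α_1·S − ½·(s_1)² = 4.8·7.8 − ½·4.8² = 25.92.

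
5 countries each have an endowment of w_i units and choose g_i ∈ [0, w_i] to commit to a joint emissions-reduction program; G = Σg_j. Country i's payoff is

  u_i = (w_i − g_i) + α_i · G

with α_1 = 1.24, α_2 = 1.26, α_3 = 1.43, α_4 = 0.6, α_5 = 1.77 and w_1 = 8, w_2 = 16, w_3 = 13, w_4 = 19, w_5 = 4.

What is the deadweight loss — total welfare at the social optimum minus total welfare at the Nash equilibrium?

∂u_i/∂g_i = α_i − 1, so country i contributes w_i if α_i > 1, else 0.
α_i > 1 for i ∈ {1, 2, 3, 5}; NE contributions (8, 16, 13, 0, 4), G = 41.
W^NE = Σw_i − G^NE + (Σα_i)·G^NE = 60 + 5.3·41 = 277.3.
Planner: ∂(Σu_j)/∂g_i = Σα_j − 1 = 5.3 > 0, so everyone contributes w_i; G^SO = 60, W^SO = 60 + 5.3·60 = 378.
Deadweight loss = 100.7.

100.7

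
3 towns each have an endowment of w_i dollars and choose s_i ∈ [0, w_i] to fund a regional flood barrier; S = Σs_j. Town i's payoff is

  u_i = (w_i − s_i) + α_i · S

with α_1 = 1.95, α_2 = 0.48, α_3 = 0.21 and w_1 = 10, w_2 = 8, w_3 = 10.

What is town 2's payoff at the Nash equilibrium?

∂u_i/∂s_i = α_i − 1, so town i contributes w_i if α_i > 1, else 0.
α_i > 1 for i ∈ {1}; NE contributions (10, 0, 0), S = 10.
u_2 = (8 − 0) + 0.48·10 = 12.8.

12.8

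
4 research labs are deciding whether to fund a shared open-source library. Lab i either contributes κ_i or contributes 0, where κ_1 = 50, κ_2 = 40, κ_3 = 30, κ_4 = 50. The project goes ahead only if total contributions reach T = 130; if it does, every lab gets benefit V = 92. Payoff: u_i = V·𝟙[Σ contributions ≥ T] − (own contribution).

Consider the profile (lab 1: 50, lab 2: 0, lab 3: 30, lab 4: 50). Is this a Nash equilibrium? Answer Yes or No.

Total = 130 ≥ 130: provided.
Lab 1 (pledges 50, payoff 42): dropping to 0 → total 80, payoff 0. No gain.
Lab 2 (pledges 0, payoff 92): pledging 40 → total 170, payoff 52. No gain.
Lab 3 (pledges 30, payoff 62): dropping to 0 → total 100, payoff 0. No gain.
Lab 4 (pledges 50, payoff 42): dropping to 0 → total 80, payoff 0. No gain.

Yes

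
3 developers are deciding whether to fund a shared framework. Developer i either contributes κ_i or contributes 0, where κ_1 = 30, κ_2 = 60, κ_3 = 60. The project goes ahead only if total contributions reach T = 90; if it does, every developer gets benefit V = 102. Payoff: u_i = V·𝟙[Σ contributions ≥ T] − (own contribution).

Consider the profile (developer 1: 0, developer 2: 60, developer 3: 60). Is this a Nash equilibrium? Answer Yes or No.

Yes

Total = 120 ≥ 90: provided.
Developer 1 (pledges 0, payoff 102): pledging 30 → total 150, payoff 72. No gain.
Developer 2 (pledges 60, payoff 42): dropping to 0 → total 60, payoff 0. No gain.
Developer 3 (pledges 60, payoff 42): dropping to 0 → total 60, payoff 0. No gain.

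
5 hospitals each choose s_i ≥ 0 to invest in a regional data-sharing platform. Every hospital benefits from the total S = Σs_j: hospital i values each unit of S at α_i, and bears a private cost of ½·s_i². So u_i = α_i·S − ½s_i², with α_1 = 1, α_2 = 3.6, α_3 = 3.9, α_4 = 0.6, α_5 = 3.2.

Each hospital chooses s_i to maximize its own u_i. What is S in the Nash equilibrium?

12.3

Hospital i's FOC: ∂u_i/∂s_i = α_i − s_i = 0, so s_i* = α_i.
NE contributions = (1, 3.6, 3.9, 0.6, 3.2); S = 12.3.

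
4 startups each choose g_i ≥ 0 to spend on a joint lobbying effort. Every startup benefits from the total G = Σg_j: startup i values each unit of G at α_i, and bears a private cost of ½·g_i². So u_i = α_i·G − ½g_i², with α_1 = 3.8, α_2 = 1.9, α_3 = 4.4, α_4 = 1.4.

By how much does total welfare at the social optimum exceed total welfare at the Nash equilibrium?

151.935

Startup i's FOC: ∂u_i/∂g_i = α_i − g_i = 0, so g_i* = α_i.
NE contributions = (3.8, 1.9, 4.4, 1.4); G = 11.5.
W^NE = (Σα)·G − ½Σα_i² = 11.5² − ½·39.37 = 112.565.
Planner sets g_i = Σα_j = 11.5 for every i, so G^SO = 4·11.5 = 46.
W^SO = (Σα)·G^SO − ½·4·(Σα)² = (4/2)·11.5² = 264.5.
Deadweight loss = W^SO − W^NE = 151.935.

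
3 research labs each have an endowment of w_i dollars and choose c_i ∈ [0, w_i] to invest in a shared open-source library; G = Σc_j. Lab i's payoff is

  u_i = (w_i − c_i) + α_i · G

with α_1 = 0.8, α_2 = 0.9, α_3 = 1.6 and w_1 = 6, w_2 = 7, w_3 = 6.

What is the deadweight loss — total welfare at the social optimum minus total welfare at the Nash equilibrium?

∂u_i/∂c_i = α_i − 1, so lab i contributes w_i if α_i > 1, else 0.
α_i > 1 for i ∈ {3}; NE contributions (0, 0, 6), G = 6.
W^NE = Σw_i − G^NE + (Σα_i)·G^NE = 19 + 2.3·6 = 32.8.
Planner: ∂(Σu_j)/∂c_i = Σα_j − 1 = 2.3 > 0, so everyone contributes w_i; G^SO = 19, W^SO = 19 + 2.3·19 = 62.7.
Deadweight loss = 29.9.

29.9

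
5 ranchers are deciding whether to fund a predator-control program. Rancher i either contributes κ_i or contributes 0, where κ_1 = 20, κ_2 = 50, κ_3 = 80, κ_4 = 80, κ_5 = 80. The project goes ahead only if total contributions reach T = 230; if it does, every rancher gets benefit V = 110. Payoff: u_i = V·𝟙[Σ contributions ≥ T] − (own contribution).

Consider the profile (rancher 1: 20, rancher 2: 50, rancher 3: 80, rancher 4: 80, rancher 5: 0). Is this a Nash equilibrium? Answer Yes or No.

Total = 230 ≥ 230: provided.
Rancher 1 (pledges 20, payoff 90): dropping to 0 → total 210, payoff 0. No gain.
Rancher 2 (pledges 50, payoff 60): dropping to 0 → total 180, payoff 0. No gain.
Rancher 3 (pledges 80, payoff 30): dropping to 0 → total 150, payoff 0. No gain.
Rancher 4 (pledges 80, payoff 30): dropping to 0 → total 150, payoff 0. No gain.
Rancher 5 (pledges 0, payoff 110): pledging 80 → total 310, payoff 30. No gain.

Yes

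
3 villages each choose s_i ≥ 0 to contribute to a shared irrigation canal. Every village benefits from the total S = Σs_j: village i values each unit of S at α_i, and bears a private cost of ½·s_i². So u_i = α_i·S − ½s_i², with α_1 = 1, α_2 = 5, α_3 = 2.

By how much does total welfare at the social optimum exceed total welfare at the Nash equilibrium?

47

Village i's FOC: ∂u_i/∂s_i = α_i − s_i = 0, so s_i* = α_i.
NE contributions = (1, 5, 2); S = 8.
W^NE = (Σα)·S − ½Σα_i² = 8² − ½·30 = 49.
Planner sets s_i = Σα_j = 8 for every i, so S^SO = 3·8 = 24.
W^SO = (Σα)·S^SO − ½·3·(Σα)² = (3/2)·8² = 96.
Deadweight loss = W^SO − W^NE = 47.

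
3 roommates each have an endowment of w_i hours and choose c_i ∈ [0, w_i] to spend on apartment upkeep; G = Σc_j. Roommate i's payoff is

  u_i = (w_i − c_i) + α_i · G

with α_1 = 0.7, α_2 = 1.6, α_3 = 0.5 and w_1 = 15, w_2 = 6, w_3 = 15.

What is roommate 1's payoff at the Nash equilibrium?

19.2

∂u_i/∂c_i = α_i − 1, so roommate i contributes w_i if α_i > 1, else 0.
α_i > 1 for i ∈ {2}; NE contributions (0, 6, 0), G = 6.
u_1 = (15 − 0) + 0.7·6 = 19.2.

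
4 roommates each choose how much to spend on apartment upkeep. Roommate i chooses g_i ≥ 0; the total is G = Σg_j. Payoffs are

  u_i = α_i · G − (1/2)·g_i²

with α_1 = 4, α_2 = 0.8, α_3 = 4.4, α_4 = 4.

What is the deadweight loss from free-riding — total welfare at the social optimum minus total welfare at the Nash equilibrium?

200.24

Roommate i's FOC: ∂u_i/∂g_i = α_i − g_i = 0, so g_i* = α_i.
NE contributions = (4, 0.8, 4.4, 4); G = 13.2.
W^NE = (Σα)·G − ½Σα_i² = 13.2² − ½·52 = 148.24.
Planner sets g_i = Σα_j = 13.2 for every i, so G^SO = 4·13.2 = 52.8.
W^SO = (Σα)·G^SO − ½·4·(Σα)² = (4/2)·13.2² = 348.48.
Deadweight loss = W^SO − W^NE = 200.24.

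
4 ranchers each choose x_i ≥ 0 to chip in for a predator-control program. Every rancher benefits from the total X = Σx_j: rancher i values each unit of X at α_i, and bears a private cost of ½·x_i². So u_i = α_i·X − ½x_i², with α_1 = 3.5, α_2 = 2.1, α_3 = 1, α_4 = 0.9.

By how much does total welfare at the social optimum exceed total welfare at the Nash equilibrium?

65.485

Rancher i's FOC: ∂u_i/∂x_i = α_i − x_i = 0, so x_i* = α_i.
NE contributions = (3.5, 2.1, 1, 0.9); X = 7.5.
W^NE = (Σα)·X − ½Σα_i² = 7.5² − ½·18.47 = 47.015.
Planner sets x_i = Σα_j = 7.5 for every i, so X^SO = 4·7.5 = 30.
W^SO = (Σα)·X^SO − ½·4·(Σα)² = (4/2)·7.5² = 112.5.
Deadweight loss = W^SO − W^NE = 65.485.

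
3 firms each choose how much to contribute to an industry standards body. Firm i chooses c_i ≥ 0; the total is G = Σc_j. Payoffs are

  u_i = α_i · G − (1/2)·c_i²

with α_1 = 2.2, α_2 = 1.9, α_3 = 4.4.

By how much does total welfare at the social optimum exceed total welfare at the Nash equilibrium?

50.03

Firm i's FOC: ∂u_i/∂c_i = α_i − c_i = 0, so c_i* = α_i.
NE contributions = (2.2, 1.9, 4.4); G = 8.5.
W^NE = (Σα)·G − ½Σα_i² = 8.5² − ½·27.81 = 58.345.
Planner sets c_i = Σα_j = 8.5 for every i, so G^SO = 3·8.5 = 25.5.
W^SO = (Σα)·G^SO − ½·3·(Σα)² = (3/2)·8.5² = 108.375.
Deadweight loss = W^SO − W^NE = 50.03.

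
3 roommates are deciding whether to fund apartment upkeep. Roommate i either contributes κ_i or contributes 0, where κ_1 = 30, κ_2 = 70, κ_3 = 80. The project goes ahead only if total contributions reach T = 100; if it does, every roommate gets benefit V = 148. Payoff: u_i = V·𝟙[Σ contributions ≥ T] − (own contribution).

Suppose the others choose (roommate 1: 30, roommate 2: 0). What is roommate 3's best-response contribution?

Others' total = 30. Contributing 80 brings total to 110 ≥ 100: gain V − κ_3 = 68.
Best response: 80.

80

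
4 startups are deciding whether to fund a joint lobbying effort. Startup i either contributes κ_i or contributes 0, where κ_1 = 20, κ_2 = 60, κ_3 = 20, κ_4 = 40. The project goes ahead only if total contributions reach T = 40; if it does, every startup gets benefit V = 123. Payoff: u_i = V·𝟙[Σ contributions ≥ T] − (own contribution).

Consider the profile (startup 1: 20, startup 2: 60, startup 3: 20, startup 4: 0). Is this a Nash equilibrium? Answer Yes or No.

Total = 100 ≥ 40: provided.
Startup 1 (pledges 20, payoff 103): dropping to 0 → total 80, payoff 123. Profitable deviation.

No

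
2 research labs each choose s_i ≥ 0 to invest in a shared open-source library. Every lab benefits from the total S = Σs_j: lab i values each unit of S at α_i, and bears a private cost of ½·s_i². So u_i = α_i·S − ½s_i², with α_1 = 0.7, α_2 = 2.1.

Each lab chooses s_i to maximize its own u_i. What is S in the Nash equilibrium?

2.8

Lab i's FOC: ∂u_i/∂s_i = α_i − s_i = 0, so s_i* = α_i.
NE contributions = (0.7, 2.1); S = 2.8.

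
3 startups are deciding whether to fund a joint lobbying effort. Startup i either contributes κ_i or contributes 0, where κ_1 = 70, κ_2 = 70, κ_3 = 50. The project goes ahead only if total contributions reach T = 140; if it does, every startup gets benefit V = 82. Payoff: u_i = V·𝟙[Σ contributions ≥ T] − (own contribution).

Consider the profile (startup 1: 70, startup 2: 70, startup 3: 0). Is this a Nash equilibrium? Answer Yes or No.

Total = 140 ≥ 140: provided.
Startup 1 (pledges 70, payoff 12): dropping to 0 → total 70, payoff 0. No gain.
Startup 2 (pledges 70, payoff 12): dropping to 0 → total 70, payoff 0. No gain.
Startup 3 (pledges 0, payoff 82): pledging 50 → total 190, payoff 32. No gain.

Yes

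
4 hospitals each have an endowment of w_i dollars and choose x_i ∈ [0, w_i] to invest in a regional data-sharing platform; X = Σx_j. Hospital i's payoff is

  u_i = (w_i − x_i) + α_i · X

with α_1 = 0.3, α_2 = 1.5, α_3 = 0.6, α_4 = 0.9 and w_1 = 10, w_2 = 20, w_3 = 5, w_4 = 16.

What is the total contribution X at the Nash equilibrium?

∂u_i/∂x_i = α_i − 1, so hospital i contributes w_i if α_i > 1, else 0.
α_i > 1 for i ∈ {2}; NE contributions (0, 20, 0, 0), X = 20.

20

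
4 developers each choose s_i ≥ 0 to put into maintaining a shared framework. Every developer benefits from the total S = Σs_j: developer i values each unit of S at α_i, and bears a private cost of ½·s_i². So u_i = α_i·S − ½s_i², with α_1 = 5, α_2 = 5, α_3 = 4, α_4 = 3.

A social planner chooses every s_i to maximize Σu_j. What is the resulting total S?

68

Planner FOC: ∂(Σu_j)/∂s_i = (Σα_j) − s_i = 0, so s_i^SO = Σα_j = 17 for every i; S^SO = 68.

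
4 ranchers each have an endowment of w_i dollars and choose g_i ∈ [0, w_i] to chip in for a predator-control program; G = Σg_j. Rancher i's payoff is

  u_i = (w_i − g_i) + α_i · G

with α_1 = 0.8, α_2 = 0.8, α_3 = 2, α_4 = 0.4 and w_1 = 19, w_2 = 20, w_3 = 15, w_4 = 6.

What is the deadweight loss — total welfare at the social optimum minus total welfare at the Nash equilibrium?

135

∂u_i/∂g_i = α_i − 1, so rancher i contributes w_i if α_i > 1, else 0.
α_i > 1 for i ∈ {3}; NE contributions (0, 0, 15, 0), G = 15.
W^NE = Σw_i − G^NE + (Σα_i)·G^NE = 60 + 3·15 = 105.
Planner: ∂(Σu_j)/∂g_i = Σα_j − 1 = 3 > 0, so everyone contributes w_i; G^SO = 60, W^SO = 60 + 3·60 = 240.
Deadweight loss = 135.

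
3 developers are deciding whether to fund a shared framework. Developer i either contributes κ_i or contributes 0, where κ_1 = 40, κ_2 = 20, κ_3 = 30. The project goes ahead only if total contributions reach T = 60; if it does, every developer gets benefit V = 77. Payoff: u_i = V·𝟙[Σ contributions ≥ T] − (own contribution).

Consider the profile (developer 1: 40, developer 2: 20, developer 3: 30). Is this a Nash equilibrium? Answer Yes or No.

No

Total = 90 ≥ 60: provided.
Developer 1 (pledges 40, payoff 37): dropping to 0 → total 50, payoff 0. No gain.
Developer 2 (pledges 20, payoff 57): dropping to 0 → total 70, payoff 77. Profitable deviation.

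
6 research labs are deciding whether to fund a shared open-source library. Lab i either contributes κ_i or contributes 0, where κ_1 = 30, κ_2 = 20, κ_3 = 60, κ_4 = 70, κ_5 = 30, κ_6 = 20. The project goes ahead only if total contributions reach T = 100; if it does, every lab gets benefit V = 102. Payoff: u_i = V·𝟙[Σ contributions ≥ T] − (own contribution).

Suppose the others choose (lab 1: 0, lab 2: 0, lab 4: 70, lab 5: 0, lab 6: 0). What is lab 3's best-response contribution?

60

Others' total = 70. Contributing 60 brings total to 130 ≥ 100: gain V − κ_3 = 42.
Best response: 60.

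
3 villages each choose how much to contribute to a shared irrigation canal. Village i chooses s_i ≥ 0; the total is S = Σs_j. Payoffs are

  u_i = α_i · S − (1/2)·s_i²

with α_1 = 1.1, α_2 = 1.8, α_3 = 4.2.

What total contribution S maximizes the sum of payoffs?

21.3

Planner FOC: ∂(Σu_j)/∂s_i = (Σα_j) − s_i = 0, so s_i^SO = Σα_j = 7.1 for every i; S^SO = 21.3.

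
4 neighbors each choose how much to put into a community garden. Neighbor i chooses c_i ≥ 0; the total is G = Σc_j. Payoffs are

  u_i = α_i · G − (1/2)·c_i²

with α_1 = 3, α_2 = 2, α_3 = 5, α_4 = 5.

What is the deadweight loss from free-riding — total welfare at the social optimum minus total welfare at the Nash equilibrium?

Neighbor i's FOC: ∂u_i/∂c_i = α_i − c_i = 0, so c_i* = α_i.
NE contributions = (3, 2, 5, 5); G = 15.
W^NE = (Σα)·G − ½Σα_i² = 15² − ½·63 = 193.5.
Planner sets c_i = Σα_j = 15 for every i, so G^SO = 4·15 = 60.
W^SO = (Σα)·G^SO − ½·4·(Σα)² = (4/2)·15² = 450.
Deadweight loss = W^SO − W^NE = 256.5.

256.5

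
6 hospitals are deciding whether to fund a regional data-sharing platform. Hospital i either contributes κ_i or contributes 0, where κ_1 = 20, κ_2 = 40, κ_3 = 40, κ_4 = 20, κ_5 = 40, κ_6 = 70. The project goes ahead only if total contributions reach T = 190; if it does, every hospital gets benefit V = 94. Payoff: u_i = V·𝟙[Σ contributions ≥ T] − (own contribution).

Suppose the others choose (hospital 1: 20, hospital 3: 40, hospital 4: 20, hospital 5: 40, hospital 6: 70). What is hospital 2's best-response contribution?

Others' total = 190 ≥ 190; contributing adds cost 40 for no extra benefit.
Best response: 0.

0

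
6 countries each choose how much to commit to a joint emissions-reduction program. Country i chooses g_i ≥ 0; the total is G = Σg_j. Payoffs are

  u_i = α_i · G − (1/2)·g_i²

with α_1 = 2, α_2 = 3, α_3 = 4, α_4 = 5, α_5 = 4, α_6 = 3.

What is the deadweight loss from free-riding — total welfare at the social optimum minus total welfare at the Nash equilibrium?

921.5

Country i's FOC: ∂u_i/∂g_i = α_i − g_i = 0, so g_i* = α_i.
NE contributions = (2, 3, 4, 5, 4, 3); G = 21.
W^NE = (Σα)·G − ½Σα_i² = 21² − ½·79 = 401.5.
Planner sets g_i = Σα_j = 21 for every i, so G^SO = 6·21 = 126.
W^SO = (Σα)·G^SO − ½·6·(Σα)² = (6/2)·21² = 1323.
Deadweight loss = W^SO − W^NE = 921.5.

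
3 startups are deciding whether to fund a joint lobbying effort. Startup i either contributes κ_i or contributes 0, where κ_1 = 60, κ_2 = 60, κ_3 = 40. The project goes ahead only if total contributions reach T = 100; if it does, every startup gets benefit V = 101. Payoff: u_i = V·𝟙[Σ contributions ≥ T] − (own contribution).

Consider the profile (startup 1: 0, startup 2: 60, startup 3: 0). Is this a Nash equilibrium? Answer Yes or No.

Total = 60 < 100: not provided.
Startup 1 (pledges 0, payoff 0): pledging 60 → total 120, payoff 41. Profitable deviation.

No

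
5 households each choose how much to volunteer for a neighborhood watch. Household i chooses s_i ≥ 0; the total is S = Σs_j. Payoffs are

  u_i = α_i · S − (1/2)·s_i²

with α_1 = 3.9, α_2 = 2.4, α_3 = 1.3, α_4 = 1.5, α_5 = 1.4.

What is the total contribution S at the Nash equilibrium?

10.5

Household i's FOC: ∂u_i/∂s_i = α_i − s_i = 0, so s_i* = α_i.
NE contributions = (3.9, 2.4, 1.3, 1.5, 1.4); S = 10.5.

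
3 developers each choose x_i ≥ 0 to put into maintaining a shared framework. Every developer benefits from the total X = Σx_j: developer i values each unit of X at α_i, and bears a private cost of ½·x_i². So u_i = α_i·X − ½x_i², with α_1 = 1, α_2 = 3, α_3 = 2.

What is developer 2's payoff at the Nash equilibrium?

13.5

Developer i's FOC: ∂u_i/∂x_i = α_i − x_i = 0, so x_i* = α_i.
NE contributions = (1, 3, 2); X = 6.
u_2 = α_2·X − ½·(x_2)² = 3·6 − ½·3² = 13.5.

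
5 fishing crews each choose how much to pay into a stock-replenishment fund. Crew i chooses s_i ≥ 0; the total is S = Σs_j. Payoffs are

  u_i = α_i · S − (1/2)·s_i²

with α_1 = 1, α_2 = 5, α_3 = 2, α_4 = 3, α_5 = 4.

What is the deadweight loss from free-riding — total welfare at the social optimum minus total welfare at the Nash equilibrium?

Crew i's FOC: ∂u_i/∂s_i = α_i − s_i = 0, so s_i* = α_i.
NE contributions = (1, 5, 2, 3, 4); S = 15.
W^NE = (Σα)·S − ½Σα_i² = 15² − ½·55 = 197.5.
Planner sets s_i = Σα_j = 15 for every i, so S^SO = 5·15 = 75.
W^SO = (Σα)·S^SO − ½·5·(Σα)² = (5/2)·15² = 562.5.
Deadweight loss = W^SO − W^NE = 365.

365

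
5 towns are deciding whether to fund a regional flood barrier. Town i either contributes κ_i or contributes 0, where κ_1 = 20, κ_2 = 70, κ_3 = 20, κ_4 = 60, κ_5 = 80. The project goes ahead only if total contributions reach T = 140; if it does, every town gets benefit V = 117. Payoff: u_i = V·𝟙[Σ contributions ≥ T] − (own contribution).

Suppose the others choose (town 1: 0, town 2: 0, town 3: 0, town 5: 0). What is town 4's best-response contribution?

Others' total = 0. Even contributing 60 gives 60 < 140: no benefit either way.
Best response: 0.

0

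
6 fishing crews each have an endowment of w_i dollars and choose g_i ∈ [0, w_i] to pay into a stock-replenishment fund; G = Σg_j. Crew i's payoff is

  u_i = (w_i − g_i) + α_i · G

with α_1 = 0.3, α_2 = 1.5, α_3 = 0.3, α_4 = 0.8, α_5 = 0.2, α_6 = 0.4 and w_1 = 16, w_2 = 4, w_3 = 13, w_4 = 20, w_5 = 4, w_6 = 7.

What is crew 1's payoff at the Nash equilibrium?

∂u_i/∂g_i = α_i − 1, so crew i contributes w_i if α_i > 1, else 0.
α_i > 1 for i ∈ {2}; NE contributions (0, 4, 0, 0, 0, 0), G = 4.
u_1 = (16 − 0) + 0.3·4 = 17.2.

17.2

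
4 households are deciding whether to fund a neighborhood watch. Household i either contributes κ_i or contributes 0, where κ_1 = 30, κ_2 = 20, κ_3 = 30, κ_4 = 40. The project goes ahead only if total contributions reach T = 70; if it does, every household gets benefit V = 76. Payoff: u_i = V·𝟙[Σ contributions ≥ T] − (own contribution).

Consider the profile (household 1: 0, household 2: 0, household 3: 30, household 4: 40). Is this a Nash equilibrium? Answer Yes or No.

Total = 70 ≥ 70: provided.
Household 1 (pledges 0, payoff 76): pledging 30 → total 100, payoff 46. No gain.
Household 2 (pledges 0, payoff 76): pledging 20 → total 90, payoff 56. No gain.
Household 3 (pledges 30, payoff 46): dropping to 0 → total 40, payoff 0. No gain.
Household 4 (pledges 40, payoff 36): dropping to 0 → total 30, payoff 0. No gain.

Yes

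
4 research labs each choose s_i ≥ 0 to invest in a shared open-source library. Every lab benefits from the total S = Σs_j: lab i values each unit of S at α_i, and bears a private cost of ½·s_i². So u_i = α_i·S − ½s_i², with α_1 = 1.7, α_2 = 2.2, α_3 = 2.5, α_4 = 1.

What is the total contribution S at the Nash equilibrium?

7.4

Lab i's FOC: ∂u_i/∂s_i = α_i − s_i = 0, so s_i* = α_i.
NE contributions = (1.7, 2.2, 2.5, 1); S = 7.4.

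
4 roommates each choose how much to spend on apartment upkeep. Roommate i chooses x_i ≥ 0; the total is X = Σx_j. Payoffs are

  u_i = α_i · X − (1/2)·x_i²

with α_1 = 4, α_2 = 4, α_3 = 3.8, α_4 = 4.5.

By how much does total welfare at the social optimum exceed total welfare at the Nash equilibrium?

Roommate i's FOC: ∂u_i/∂x_i = α_i − x_i = 0, so x_i* = α_i.
NE contributions = (4, 4, 3.8, 4.5); X = 16.3.
W^NE = (Σα)·X − ½Σα_i² = 16.3² − ½·66.69 = 232.345.
Planner sets x_i = Σα_j = 16.3 for every i, so X^SO = 4·16.3 = 65.2.
W^SO = (Σα)·X^SO − ½·4·(Σα)² = (4/2)·16.3² = 531.38.
Deadweight loss = W^SO − W^NE = 299.035.

299.035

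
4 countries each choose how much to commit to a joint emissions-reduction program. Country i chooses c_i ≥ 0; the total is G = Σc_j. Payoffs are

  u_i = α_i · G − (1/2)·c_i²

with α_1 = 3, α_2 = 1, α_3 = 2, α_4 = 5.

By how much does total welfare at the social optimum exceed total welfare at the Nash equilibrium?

Country i's FOC: ∂u_i/∂c_i = α_i − c_i = 0, so c_i* = α_i.
NE contributions = (3, 1, 2, 5); G = 11.
W^NE = (Σα)·G − ½Σα_i² = 11² − ½·39 = 101.5.
Planner sets c_i = Σα_j = 11 for every i, so G^SO = 4·11 = 44.
W^SO = (Σα)·G^SO − ½·4·(Σα)² = (4/2)·11² = 242.
Deadweight loss = W^SO − W^NE = 140.5.

140.5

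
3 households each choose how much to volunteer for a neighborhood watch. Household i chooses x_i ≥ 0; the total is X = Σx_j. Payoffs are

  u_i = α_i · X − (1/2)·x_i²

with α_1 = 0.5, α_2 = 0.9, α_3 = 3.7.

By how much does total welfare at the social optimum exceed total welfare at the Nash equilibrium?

20.38

Household i's FOC: ∂u_i/∂x_i = α_i − x_i = 0, so x_i* = α_i.
NE contributions = (0.5, 0.9, 3.7); X = 5.1.
W^NE = (Σα)·X − ½Σα_i² = 5.1² − ½·14.75 = 18.635.
Planner sets x_i = Σα_j = 5.1 for every i, so X^SO = 3·5.1 = 15.3.
W^SO = (Σα)·X^SO − ½·3·(Σα)² = (3/2)·5.1² = 39.015.
Deadweight loss = W^SO − W^NE = 20.38.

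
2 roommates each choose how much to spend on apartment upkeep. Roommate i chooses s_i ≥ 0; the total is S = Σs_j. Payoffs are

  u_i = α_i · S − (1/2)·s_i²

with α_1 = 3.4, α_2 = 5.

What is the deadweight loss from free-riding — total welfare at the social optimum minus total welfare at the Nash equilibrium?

Roommate i's FOC: ∂u_i/∂s_i = α_i − s_i = 0, so s_i* = α_i.
NE contributions = (3.4, 5); S = 8.4.
W^NE = (Σα)·S − ½Σα_i² = 8.4² − ½·36.56 = 52.28.
Planner sets s_i = Σα_j = 8.4 for every i, so S^SO = 2·8.4 = 16.8.
W^SO = (Σα)·S^SO − ½·2·(Σα)² = (2/2)·8.4² = 70.56.
Deadweight loss = W^SO − W^NE = 18.28.

18.28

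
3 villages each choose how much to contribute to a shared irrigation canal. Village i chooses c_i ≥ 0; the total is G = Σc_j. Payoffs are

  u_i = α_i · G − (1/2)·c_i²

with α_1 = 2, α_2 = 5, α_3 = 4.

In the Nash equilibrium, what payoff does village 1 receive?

Village i's FOC: ∂u_i/∂c_i = α_i − c_i = 0, so c_i* = α_i.
NE contributions = (2, 5, 4); G = 11.
u_1 = α_1·G − ½·(c_1)² = 2·11 − ½·2² = 20.

20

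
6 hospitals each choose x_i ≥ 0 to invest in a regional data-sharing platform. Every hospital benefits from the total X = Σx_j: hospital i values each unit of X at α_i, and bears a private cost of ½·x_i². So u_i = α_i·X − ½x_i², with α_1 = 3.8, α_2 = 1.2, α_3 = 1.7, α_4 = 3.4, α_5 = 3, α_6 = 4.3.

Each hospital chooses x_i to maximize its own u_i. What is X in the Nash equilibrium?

Hospital i's FOC: ∂u_i/∂x_i = α_i − x_i = 0, so x_i* = α_i.
NE contributions = (3.8, 1.2, 1.7, 3.4, 3, 4.3); X = 17.4.

17.4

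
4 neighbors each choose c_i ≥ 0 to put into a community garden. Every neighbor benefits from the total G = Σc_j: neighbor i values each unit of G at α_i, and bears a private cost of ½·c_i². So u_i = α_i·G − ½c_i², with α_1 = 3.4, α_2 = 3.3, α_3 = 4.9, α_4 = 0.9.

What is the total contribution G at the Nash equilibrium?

Neighbor i's FOC: ∂u_i/∂c_i = α_i − c_i = 0, so c_i* = α_i.
NE contributions = (3.4, 3.3, 4.9, 0.9); G = 12.5.

12.5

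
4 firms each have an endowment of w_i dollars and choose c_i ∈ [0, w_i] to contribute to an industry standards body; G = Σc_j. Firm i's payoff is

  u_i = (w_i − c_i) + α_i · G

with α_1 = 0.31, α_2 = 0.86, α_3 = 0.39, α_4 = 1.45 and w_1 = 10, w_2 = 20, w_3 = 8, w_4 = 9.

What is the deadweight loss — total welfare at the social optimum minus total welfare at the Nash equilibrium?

∂u_i/∂c_i = α_i − 1, so firm i contributes w_i if α_i > 1, else 0.
α_i > 1 for i ∈ {4}; NE contributions (0, 0, 0, 9), G = 9.
W^NE = Σw_i − G^NE + (Σα_i)·G^NE = 47 + 2.01·9 = 65.09.
Planner: ∂(Σu_j)/∂c_i = Σα_j − 1 = 2.01 > 0, so everyone contributes w_i; G^SO = 47, W^SO = 47 + 2.01·47 = 141.47.
Deadweight loss = 76.38.

76.38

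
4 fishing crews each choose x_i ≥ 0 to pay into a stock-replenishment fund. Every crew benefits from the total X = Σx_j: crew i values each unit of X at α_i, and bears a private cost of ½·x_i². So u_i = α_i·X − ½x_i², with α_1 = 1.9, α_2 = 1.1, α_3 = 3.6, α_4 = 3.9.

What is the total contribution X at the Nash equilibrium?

Crew i's FOC: ∂u_i/∂x_i = α_i − x_i = 0, so x_i* = α_i.
NE contributions = (1.9, 1.1, 3.6, 3.9); X = 10.5.

10.5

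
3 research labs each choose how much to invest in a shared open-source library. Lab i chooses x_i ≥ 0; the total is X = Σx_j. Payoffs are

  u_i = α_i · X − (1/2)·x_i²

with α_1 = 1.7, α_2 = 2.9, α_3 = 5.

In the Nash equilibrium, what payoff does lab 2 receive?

Lab i's FOC: ∂u_i/∂x_i = α_i − x_i = 0, so x_i* = α_i.
NE contributions = (1.7, 2.9, 5); X = 9.6.
u_2 = α_2·X − ½·(x_2)² = 2.9·9.6 − ½·2.9² = 23.635.

23.635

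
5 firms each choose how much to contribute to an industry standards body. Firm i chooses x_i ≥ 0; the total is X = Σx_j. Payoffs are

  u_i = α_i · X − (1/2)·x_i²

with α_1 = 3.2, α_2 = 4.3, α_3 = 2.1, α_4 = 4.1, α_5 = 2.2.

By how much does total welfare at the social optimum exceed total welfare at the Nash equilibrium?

406.61

Firm i's FOC: ∂u_i/∂x_i = α_i − x_i = 0, so x_i* = α_i.
NE contributions = (3.2, 4.3, 2.1, 4.1, 2.2); X = 15.9.
W^NE = (Σα)·X − ½Σα_i² = 15.9² − ½·54.79 = 225.415.
Planner sets x_i = Σα_j = 15.9 for every i, so X^SO = 5·15.9 = 79.5.
W^SO = (Σα)·X^SO − ½·5·(Σα)² = (5/2)·15.9² = 632.025.
Deadweight loss = W^SO − W^NE = 406.61.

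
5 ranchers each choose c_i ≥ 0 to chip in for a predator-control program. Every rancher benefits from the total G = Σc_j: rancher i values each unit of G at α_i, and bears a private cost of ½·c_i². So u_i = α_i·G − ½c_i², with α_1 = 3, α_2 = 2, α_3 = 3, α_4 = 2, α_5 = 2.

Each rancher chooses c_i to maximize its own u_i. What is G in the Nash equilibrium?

12

Rancher i's FOC: ∂u_i/∂c_i = α_i − c_i = 0, so c_i* = α_i.
NE contributions = (3, 2, 3, 2, 2); G = 12.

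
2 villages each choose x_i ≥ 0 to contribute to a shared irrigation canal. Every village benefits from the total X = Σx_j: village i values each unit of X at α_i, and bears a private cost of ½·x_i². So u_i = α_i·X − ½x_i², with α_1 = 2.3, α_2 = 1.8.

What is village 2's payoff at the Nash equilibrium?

Village i's FOC: ∂u_i/∂x_i = α_i − x_i = 0, so x_i* = α_i.
NE contributions = (2.3, 1.8); X = 4.1.
u_2 = α_2·X − ½·(x_2)² = 1.8·4.1 − ½·1.8² = 5.76.

5.76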